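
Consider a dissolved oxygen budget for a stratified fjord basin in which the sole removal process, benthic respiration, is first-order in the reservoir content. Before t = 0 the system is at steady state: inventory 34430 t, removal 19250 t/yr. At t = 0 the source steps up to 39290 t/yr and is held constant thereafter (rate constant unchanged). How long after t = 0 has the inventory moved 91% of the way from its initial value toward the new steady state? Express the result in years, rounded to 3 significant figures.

τ = M₀/F₀ = 34430/19250 = 1.789 yr.
The remaining gap fraction is e^(−t/τ); 91% covered ⇒ e^(−t/τ) = 0.0900.
t = −τ ln(0.0900) = 1.789 × 2.408 = 4.307 yr.

4.31 yr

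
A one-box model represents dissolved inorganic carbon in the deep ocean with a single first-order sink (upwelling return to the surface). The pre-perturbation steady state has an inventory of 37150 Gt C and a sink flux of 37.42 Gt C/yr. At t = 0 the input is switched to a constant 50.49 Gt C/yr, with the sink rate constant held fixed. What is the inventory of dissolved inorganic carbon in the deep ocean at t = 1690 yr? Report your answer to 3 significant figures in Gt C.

47800 Gt C

τ = M₀/F₀ = 37150/37.42 = 992.8 yr; rate constant k = 1/τ.
New steady state M_∞ = F₁/k = F₁·τ = 50.49 × 992.8 = 50126 Gt C.
M(t) = M_∞ + (M₀ − M_∞)·e^(−t/τ); t/τ = 1690/992.8 = 1.702, so e^(−t/τ) = 0.1823.
M(t) = 50126 − 12980 × 0.1823 = 47761 Gt C.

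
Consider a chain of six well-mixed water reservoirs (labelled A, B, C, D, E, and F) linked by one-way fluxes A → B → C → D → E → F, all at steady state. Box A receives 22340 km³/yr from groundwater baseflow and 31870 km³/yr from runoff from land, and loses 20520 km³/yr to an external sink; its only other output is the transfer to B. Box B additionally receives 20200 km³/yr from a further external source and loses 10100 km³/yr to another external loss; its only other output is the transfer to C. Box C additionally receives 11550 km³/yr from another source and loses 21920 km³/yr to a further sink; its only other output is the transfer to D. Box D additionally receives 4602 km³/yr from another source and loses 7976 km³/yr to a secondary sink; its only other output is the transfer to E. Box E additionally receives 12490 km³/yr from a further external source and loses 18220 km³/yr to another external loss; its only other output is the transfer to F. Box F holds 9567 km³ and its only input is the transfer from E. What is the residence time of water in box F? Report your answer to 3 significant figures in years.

Box A: F(A→B) = (22340 + 31870) − 20520 = 33690 km³/yr.
Box B: F(B→C) = (33690 + 20200) − 10100 = 43790 km³/yr.
Box C: F(C→D) = (43790 + 11550) − 21920 = 33420 km³/yr.
Box D: F(D→E) = (33420 + 4602) − 7976 = 30046 km³/yr.
Box E: F(E→F) = (30046 + 12490) − 18220 = 24316 km³/yr.
Box F throughput = its input = 24316 km³/yr; τ = 9567 / 24316 = 0.3934 yr.

0.393 yr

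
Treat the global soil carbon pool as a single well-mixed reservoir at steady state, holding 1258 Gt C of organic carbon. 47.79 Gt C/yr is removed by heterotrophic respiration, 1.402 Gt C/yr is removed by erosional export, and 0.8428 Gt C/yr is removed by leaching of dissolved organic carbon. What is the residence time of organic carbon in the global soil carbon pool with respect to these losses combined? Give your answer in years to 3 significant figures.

25.1 yr

Total removal = 47.79 + 1.402 + 0.8428 = 50.035 Gt C/yr.
τ = M / ΣF_out = 1258 / 50.035 = 25.14 yr.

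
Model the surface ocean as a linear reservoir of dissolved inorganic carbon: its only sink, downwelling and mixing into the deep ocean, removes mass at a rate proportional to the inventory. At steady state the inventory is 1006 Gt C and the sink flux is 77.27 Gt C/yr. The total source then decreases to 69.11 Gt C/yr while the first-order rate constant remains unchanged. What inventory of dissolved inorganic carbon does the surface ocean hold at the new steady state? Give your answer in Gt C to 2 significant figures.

900 Gt C

Rate constant k = F/M = 77.27 / 1006 = 0.07681 yr⁻¹.
At the new steady state, source = k·M_new ⇒ M_new = 69.11 / 0.07681 = 899.8 Gt C.
(Equivalently M_new = M × F_new/F_old = 1006 × 69.11/77.27.)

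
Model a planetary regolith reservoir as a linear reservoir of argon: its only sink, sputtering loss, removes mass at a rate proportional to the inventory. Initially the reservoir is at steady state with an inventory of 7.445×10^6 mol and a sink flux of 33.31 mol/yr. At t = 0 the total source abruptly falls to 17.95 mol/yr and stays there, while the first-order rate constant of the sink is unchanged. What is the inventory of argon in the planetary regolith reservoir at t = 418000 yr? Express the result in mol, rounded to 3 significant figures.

4.54×10^6 mol

The sink rate constant is k = F₀/M₀ = 33.31/7.445×10^6 = 4.474×10^-6 yr⁻¹.
Solving dM/dt = F₁ − kM with M(0) = M₀ gives M(t) = F₁/k + (M₀ − F₁/k)·e^(−kt).
F₁/k = 17.95/4.474×10^-6 = 4.0119×10^6 mol; kt = 4.474×10^-6 × 418000 = 1.870, e^(−kt) = 0.1541.
M(418000) = 4.0119×10^6 + (7.445×10^6 − 4.0119×10^6) × 0.1541 = 4.0119×10^6 + 529000 = 4.5410×10^6 mol.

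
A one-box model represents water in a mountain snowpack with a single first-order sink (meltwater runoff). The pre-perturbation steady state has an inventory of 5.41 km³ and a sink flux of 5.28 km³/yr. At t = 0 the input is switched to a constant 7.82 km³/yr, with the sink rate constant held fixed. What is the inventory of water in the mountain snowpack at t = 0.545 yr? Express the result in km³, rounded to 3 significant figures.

τ = M₀/F₀ = 5.41/5.28 = 1.025 yr; rate constant k = 1/τ.
New steady state M_∞ = F₁/k = F₁·τ = 7.82 × 1.025 = 8.0125 km³.
M(t) = M_∞ + (M₀ − M_∞)·e^(−t/τ); t/τ = 0.545/1.025 = 0.5319, so e^(−t/τ) = 0.5875.
M(t) = 8.0125 − 2.603 × 0.5875 = 6.4836 km³.

6.48 km³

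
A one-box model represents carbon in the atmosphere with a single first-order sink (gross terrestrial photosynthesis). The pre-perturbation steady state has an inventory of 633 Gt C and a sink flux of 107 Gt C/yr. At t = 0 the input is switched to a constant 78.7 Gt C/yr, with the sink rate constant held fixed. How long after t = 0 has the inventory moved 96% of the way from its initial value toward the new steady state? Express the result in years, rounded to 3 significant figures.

τ = M₀/F₀ = 633/107 = 5.916 yr.
The remaining gap fraction is e^(−t/τ); 96% covered ⇒ e^(−t/τ) = 0.0400.
t = −τ ln(0.0400) = 5.916 × 3.219 = 19.04 yr.

19.0 yr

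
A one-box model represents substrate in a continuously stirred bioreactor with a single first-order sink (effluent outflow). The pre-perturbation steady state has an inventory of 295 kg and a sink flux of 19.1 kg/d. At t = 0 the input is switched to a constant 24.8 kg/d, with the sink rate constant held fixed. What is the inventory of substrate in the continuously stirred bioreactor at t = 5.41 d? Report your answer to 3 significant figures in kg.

321 kg

The sink rate constant is k = F₀/M₀ = 19.1/295 = 0.06475 d⁻¹.
Solving dM/dt = F₁ − kM with M(0) = M₀ gives M(t) = F₁/k + (M₀ − F₁/k)·e^(−kt).
F₁/k = 24.8/0.06475 = 383.04 kg; kt = 0.06475 × 5.41 = 0.3503, e^(−kt) = 0.7045.
M(5.41) = 383.04 + (295 − 383.04) × 0.7045 = 383.04 − 62.02 = 321.02 kg.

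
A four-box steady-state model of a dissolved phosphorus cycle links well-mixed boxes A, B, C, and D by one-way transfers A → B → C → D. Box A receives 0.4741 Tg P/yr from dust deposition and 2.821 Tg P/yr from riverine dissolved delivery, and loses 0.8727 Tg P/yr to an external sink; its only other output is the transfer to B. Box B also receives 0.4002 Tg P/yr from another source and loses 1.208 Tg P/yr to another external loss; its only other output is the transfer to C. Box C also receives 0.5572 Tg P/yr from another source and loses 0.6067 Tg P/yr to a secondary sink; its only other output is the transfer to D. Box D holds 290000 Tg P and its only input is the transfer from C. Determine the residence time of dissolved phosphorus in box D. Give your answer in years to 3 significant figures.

Box A: F(A→B) = (0.4741 + 2.821) − 0.8727 = 2.4224 Tg P/yr.
Box B: F(B→C) = (2.4224 + 0.4002) − 1.208 = 1.6146 Tg P/yr.
Box C: F(C→D) = (1.6146 + 0.5572) − 0.6067 = 1.5651 Tg P/yr.
Box D throughput = its input = 1.5651 Tg P/yr; τ = 290000 / 1.5651 = 185300 yr.

185000 yr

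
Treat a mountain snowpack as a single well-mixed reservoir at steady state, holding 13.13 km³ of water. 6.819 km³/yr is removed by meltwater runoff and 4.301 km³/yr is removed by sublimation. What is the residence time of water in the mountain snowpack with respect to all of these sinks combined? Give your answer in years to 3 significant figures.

1.18 yr

Total removal flux = 6.819 + 4.301 = 11.120 km³/yr.
τ = M / ΣF_out = 13.13 / 11.120 = 1.181 yr.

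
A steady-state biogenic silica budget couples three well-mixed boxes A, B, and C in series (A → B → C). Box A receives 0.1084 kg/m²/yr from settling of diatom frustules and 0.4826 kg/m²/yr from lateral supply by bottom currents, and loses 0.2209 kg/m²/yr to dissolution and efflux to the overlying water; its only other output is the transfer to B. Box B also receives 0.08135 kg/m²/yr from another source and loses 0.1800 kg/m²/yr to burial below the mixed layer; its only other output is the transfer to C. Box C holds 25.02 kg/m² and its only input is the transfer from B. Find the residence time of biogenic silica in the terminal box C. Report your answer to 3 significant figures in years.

92.2 yr

Box A: F(A→B) = (0.1084 + 0.4826) − 0.2209 = 0.37010 kg/m²/yr.
Box B: F(B→C) = (0.37010 + 0.08135) − 0.1800 = 0.27145 kg/m²/yr.
Box C throughput = its input = 0.27145 kg/m²/yr; τ = 25.02 / 0.27145 = 92.17 yr.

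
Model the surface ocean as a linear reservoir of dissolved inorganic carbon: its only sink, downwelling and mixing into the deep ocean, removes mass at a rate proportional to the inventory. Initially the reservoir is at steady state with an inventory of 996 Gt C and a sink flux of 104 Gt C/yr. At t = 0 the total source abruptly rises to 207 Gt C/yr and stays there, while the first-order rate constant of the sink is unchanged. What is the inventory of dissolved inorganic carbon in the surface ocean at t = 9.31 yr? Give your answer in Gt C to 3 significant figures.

Residence time τ = M₀/F₀ = 9.577 yr. The eventual steady state is M_∞ = M₀·(F₁/F₀) = 996 × 207/104 = 1982.4 Gt C.
The anomaly ΔM(t) = M(t) − M_∞ decays as ΔM₀·e^(−t/τ) with ΔM₀ = 996 − 1982.4 = −986.4 Gt C.
At t = 9.31 yr, e^(−t/τ) = e^(−0.9721) = 0.3783, so ΔM = −373.1 Gt C and M = 1982.4 − 373.1 = 1609.3 Gt C.

1610 Gt C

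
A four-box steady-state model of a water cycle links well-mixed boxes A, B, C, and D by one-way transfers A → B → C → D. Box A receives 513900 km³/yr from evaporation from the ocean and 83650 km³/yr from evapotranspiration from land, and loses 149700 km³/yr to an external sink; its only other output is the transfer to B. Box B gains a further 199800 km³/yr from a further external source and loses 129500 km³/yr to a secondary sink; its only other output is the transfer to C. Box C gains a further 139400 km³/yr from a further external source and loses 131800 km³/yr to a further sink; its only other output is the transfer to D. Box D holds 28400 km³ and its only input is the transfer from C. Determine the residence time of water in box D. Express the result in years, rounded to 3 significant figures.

Box A: F(A→B) = (513900 + 83650) − 149700 = 447850 km³/yr.
Box B: F(B→C) = (447850 + 199800) − 129500 = 518150 km³/yr.
Box C: F(C→D) = (518150 + 139400) − 131800 = 525750 km³/yr.
Box D throughput = its input = 525750 km³/yr; τ = 28400 / 525750 = 0.05402 yr.

0.0540 yr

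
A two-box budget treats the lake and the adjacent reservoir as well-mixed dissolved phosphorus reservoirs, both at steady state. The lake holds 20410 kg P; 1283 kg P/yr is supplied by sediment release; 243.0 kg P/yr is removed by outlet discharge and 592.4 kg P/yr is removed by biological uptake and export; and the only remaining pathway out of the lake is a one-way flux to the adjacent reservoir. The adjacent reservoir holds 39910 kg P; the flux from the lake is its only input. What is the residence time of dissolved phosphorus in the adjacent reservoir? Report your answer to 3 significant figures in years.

89.2 yr

Balance the lake: ΣF_in = 1283.0 kg P/yr.
Flux to the adjacent reservoir = ΣF_in − (243.0 + 592.4) = 447.60 kg P/yr.
At steady state the output of the adjacent reservoir equals its input, 447.60 kg P/yr.
τ = M / F = 39910 / 447.60 = 89.16 yr.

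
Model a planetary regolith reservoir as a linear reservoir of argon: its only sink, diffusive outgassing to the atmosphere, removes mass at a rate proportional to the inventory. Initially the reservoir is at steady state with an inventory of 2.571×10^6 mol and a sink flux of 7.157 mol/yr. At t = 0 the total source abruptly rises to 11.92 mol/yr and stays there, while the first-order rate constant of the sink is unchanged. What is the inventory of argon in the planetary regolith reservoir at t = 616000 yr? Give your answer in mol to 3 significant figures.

The sink rate constant is k = F₀/M₀ = 7.157/2.571×10^6 = 2.784×10^-6 yr⁻¹.
Solving dM/dt = F₁ − kM with M(0) = M₀ gives M(t) = F₁/k + (M₀ − F₁/k)·e^(−kt).
F₁/k = 11.92/2.784×10^-6 = 4.2820×10^6 mol; kt = 2.784×10^-6 × 616000 = 1.715, e^(−kt) = 0.1800.
M(616000) = 4.2820×10^6 + (2.571×10^6 − 4.2820×10^6) × 0.1800 = 4.2820×10^6 − 308000 = 3.9740×10^6 mol.

3.97×10^6 mol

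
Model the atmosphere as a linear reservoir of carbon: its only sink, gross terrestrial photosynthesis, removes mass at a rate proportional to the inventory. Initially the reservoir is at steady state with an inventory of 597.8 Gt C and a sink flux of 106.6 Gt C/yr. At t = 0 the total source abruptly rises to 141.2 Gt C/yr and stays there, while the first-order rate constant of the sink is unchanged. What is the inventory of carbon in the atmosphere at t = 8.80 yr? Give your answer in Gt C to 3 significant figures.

751 Gt C

τ = M₀/F₀ = 597.8/106.6 = 5.608 yr; rate constant k = 1/τ.
New steady state M_∞ = F₁/k = F₁·τ = 141.2 × 5.608 = 791.83 Gt C.
M(t) = M_∞ + (M₀ − M_∞)·e^(−t/τ); t/τ = 8.80/5.608 = 1.569, so e^(−t/τ) = 0.2082.
M(t) = 791.83 − 194.0 × 0.2082 = 751.43 Gt C.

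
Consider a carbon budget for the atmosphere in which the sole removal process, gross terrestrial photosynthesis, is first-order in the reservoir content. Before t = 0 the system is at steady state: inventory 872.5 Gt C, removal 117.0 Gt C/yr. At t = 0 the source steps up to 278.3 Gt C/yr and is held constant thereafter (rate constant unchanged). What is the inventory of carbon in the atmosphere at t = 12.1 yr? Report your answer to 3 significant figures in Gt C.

The sink rate constant is k = F₀/M₀ = 117.0/872.5 = 0.1341 yr⁻¹.
Solving dM/dt = F₁ − kM with M(0) = M₀ gives M(t) = F₁/k + (M₀ − F₁/k)·e^(−kt).
F₁/k = 278.3/0.1341 = 2075.4 Gt C; kt = 0.1341 × 12.1 = 1.623, e^(−kt) = 0.1974.
M(12.1) = 2075.4 + (872.5 − 2075.4) × 0.1974 = 2075.4 − 237.4 = 1837.9 Gt C.

1840 Gt C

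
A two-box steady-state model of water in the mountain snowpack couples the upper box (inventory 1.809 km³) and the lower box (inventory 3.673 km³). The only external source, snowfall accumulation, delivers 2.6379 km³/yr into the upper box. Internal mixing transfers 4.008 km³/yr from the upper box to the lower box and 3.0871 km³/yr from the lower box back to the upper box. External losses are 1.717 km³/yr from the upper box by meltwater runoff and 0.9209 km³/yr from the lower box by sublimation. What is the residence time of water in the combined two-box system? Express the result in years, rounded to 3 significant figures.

2.08 yr

For the system as a whole, the A↔B exchange is internal and contributes nothing to the throughput; only the external sinks remove mass.
M_total = 1.809 + 3.673 = 5.4820 km³.
ΣF_external_out = 1.717 + 0.9209 = 2.6379 km³/yr.
τ = M_total / ΣF_ext = 5.4820 / 2.6379 = 2.078 yr.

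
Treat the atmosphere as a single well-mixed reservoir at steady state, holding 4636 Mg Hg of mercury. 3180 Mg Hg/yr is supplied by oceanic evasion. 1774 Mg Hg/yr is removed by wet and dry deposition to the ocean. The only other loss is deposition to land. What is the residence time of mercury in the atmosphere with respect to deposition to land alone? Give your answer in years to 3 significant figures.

3.30 yr

At steady state ΣF_in = ΣF_out.
ΣF_in = 3180.0 Mg Hg/yr.
Deposition to land flux = ΣF_in − (1774) = 3180.0 − 1774 = 1406 Mg Hg/yr.
τ = M / F = 4636 / 1406 = 3.297 yr.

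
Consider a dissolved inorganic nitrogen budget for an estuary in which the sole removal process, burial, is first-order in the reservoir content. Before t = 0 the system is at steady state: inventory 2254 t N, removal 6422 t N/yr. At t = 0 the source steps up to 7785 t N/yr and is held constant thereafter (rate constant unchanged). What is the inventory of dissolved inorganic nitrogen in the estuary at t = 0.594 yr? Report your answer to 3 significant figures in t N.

Residence time τ = M₀/F₀ = 0.3510 yr. The eventual steady state is M_∞ = M₀·(F₁/F₀) = 2254 × 7785/6422 = 2732.4 t N.
The anomaly ΔM(t) = M(t) − M_∞ decays as ΔM₀·e^(−t/τ) with ΔM₀ = 2254 − 2732.4 = −478.4 t N.
At t = 0.594 yr, e^(−t/τ) = e^(−1.692) = 0.1841, so ΔM = −88.06 t N and M = 2732.4 − 88.06 = 2644.3 t N.

2640 t N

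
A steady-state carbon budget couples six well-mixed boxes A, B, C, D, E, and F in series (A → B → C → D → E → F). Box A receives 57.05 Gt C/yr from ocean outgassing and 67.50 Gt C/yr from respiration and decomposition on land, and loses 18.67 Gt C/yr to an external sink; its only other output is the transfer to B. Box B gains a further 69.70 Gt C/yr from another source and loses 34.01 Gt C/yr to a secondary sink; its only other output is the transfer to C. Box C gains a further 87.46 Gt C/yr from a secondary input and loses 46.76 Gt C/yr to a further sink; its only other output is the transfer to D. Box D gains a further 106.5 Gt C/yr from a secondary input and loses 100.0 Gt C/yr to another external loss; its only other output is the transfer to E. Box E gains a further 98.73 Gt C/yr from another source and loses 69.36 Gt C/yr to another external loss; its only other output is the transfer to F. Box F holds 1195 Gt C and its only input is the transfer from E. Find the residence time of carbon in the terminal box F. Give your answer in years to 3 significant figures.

Box A: F(A→B) = (57.05 + 67.50) − 18.67 = 105.88 Gt C/yr.
Box B: F(B→C) = (105.88 + 69.70) − 34.01 = 141.57 Gt C/yr.
Box C: F(C→D) = (141.57 + 87.46) − 46.76 = 182.27 Gt C/yr.
Box D: F(D→E) = (182.27 + 106.5) − 100.0 = 188.77 Gt C/yr.
Box E: F(E→F) = (188.77 + 98.73) − 69.36 = 218.14 Gt C/yr.
Box F throughput = its input = 218.14 Gt C/yr; τ = 1195 / 218.14 = 5.478 yr.

5.48 yr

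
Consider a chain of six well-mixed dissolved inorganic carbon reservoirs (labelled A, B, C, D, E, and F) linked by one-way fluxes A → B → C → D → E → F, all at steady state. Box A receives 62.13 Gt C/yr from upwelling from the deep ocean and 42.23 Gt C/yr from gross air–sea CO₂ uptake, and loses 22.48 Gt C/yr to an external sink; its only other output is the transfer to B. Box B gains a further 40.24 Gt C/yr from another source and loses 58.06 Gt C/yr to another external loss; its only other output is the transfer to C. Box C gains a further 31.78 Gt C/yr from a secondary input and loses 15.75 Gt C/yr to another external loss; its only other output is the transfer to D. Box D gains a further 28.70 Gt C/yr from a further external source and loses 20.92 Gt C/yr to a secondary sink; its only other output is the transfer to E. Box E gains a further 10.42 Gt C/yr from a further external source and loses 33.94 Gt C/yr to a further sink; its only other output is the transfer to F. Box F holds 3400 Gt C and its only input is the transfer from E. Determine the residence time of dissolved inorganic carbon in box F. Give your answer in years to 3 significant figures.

Box A: F(A→B) = (62.13 + 42.23) − 22.48 = 81.880 Gt C/yr.
Box B: F(B→C) = (81.880 + 40.24) − 58.06 = 64.060 Gt C/yr.
Box C: F(C→D) = (64.060 + 31.78) − 15.75 = 80.090 Gt C/yr.
Box D: F(D→E) = (80.090 + 28.70) − 20.92 = 87.870 Gt C/yr.
Box E: F(E→F) = (87.870 + 10.42) − 33.94 = 64.350 Gt C/yr.
Box F throughput = its input = 64.350 Gt C/yr; τ = 3400 / 64.350 = 52.84 yr.

52.8 yr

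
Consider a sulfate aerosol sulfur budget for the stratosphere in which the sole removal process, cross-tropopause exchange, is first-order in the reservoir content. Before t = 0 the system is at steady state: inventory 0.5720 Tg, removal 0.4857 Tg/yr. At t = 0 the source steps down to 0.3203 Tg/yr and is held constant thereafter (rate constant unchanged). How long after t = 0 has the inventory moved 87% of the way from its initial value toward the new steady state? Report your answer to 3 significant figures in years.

2.40 yr

τ = M₀/F₀ = 0.5720/0.4857 = 1.178 yr.
The remaining gap fraction is e^(−t/τ); 87% covered ⇒ e^(−t/τ) = 0.130.
t = −τ ln(0.130) = 1.178 × 2.040 = 2.403 yr.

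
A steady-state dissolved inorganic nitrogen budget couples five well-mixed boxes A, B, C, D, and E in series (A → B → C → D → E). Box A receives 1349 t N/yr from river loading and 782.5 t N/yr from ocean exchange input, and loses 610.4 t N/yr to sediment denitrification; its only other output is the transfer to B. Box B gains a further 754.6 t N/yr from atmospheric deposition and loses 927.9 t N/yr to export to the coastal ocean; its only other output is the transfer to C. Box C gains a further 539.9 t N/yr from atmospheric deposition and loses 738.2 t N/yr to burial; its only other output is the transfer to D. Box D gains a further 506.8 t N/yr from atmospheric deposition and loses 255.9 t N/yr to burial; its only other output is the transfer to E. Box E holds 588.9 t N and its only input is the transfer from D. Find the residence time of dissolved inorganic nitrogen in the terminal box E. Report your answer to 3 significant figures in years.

Box A: F(A→B) = (1349 + 782.5) − 610.4 = 1521.1 t N/yr.
Box B: F(B→C) = (1521.1 + 754.6) − 927.9 = 1347.8 t N/yr.
Box C: F(C→D) = (1347.8 + 539.9) − 738.2 = 1149.5 t N/yr.
Box D: F(D→E) = (1149.5 + 506.8) − 255.9 = 1400.4 t N/yr.
Box E throughput = its input = 1400.4 t N/yr; τ = 588.9 / 1400.4 = 0.4205 yr.

0.421 yr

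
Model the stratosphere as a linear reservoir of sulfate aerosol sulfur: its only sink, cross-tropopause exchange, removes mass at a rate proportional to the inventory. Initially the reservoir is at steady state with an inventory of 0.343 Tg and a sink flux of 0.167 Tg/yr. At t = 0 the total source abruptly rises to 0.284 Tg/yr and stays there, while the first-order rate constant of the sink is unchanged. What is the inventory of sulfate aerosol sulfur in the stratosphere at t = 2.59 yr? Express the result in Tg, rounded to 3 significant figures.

The sink rate constant is k = F₀/M₀ = 0.167/0.343 = 0.4869 yr⁻¹.
Solving dM/dt = F₁ − kM with M(0) = M₀ gives M(t) = F₁/k + (M₀ − F₁/k)·e^(−kt).
F₁/k = 0.284/0.4869 = 0.58331 Tg; kt = 0.4869 × 2.59 = 1.261, e^(−kt) = 0.2834.
M(2.59) = 0.58331 + (0.343 − 0.58331) × 0.2834 = 0.58331 − 0.06809 = 0.51521 Tg.

0.515 Tg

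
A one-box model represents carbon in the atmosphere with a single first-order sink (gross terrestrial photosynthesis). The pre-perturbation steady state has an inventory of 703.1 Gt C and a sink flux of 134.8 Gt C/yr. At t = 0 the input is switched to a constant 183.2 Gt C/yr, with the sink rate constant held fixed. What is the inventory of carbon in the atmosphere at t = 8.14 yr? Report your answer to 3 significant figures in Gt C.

Residence time τ = M₀/F₀ = 5.216 yr. The eventual steady state is M_∞ = M₀·(F₁/F₀) = 703.1 × 183.2/134.8 = 955.55 Gt C.
The anomaly ΔM(t) = M(t) − M_∞ decays as ΔM₀·e^(−t/τ) with ΔM₀ = 703.1 − 955.55 = −252.4 Gt C.
At t = 8.14 yr, e^(−t/τ) = e^(−1.561) = 0.2100, so ΔM = −53.02 Gt C and M = 955.55 − 53.02 = 902.53 Gt C.

903 Gt C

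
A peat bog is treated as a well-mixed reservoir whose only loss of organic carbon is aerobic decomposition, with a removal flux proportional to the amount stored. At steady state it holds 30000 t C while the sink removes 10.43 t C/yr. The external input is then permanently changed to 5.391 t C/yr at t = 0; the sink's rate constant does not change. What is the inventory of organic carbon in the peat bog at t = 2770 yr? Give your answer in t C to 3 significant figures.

21000 t C

τ = M₀/F₀ = 30000/10.43 = 2876 yr; rate constant k = 1/τ.
New steady state M_∞ = F₁/k = F₁·τ = 5.391 × 2876 = 15506 t C.
M(t) = M_∞ + (M₀ − M_∞)·e^(−t/τ); t/τ = 2770/2876 = 0.9630, so e^(−t/τ) = 0.3817.
M(t) = 15506 + 14490 × 0.3817 = 21039 t C.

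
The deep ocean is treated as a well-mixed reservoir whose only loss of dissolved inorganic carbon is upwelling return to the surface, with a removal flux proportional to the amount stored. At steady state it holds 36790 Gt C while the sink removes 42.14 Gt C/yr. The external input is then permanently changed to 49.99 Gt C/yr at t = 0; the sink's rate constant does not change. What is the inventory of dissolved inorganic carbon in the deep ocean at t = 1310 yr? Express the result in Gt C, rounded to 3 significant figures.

The sink rate constant is k = F₀/M₀ = 42.14/36790 = 0.001145 yr⁻¹.
Solving dM/dt = F₁ − kM with M(0) = M₀ gives M(t) = F₁/k + (M₀ − F₁/k)·e^(−kt).
F₁/k = 49.99/0.001145 = 43643 Gt C; kt = 0.001145 × 1310 = 1.501, e^(−kt) = 0.2230.
M(1310) = 43643 + (36790 − 43643) × 0.2230 = 43643 − 1528 = 42115 Gt C.

42100 Gt C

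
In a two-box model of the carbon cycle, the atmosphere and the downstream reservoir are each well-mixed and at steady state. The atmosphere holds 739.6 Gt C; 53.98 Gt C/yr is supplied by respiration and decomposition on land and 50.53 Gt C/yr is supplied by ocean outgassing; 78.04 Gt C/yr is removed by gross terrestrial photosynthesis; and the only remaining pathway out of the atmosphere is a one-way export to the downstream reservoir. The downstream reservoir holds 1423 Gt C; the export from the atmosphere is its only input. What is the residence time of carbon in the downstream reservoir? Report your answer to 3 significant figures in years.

53.8 yr

Balance the atmosphere: ΣF_in = 53.98 + 50.53 = 104.51 Gt C/yr.
Export to the downstream reservoir = ΣF_in − (78.04) = 26.470 Gt C/yr.
At steady state the output of the downstream reservoir equals its input, 26.470 Gt C/yr.
τ = M / F = 1423 / 26.470 = 53.76 yr.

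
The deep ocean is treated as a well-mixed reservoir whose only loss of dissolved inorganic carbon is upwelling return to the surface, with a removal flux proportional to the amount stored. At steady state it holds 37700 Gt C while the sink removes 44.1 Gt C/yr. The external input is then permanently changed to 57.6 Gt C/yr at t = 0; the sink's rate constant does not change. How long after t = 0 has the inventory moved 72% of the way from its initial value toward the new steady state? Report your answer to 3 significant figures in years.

τ = M₀/F₀ = 37700/44.1 = 854.9 yr.
The remaining gap fraction is e^(−t/τ); 72% covered ⇒ e^(−t/τ) = 0.280.
t = −τ ln(0.280) = 854.9 × 1.273 = 1088 yr.

1090 yr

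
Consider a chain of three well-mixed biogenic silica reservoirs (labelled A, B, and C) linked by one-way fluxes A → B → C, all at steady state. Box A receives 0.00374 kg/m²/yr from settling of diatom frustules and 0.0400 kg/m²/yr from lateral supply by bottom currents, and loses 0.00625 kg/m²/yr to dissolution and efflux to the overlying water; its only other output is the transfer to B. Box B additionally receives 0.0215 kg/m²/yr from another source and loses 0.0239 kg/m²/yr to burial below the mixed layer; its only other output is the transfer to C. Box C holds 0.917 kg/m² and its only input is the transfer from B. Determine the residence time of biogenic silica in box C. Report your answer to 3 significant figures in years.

Box A: F(A→B) = (0.00374 + 0.0400) − 0.00625 = 0.037490 kg/m²/yr.
Box B: F(B→C) = (0.037490 + 0.0215) − 0.0239 = 0.035090 kg/m²/yr.
Box C throughput = its input = 0.035090 kg/m²/yr; τ = 0.917 / 0.035090 = 26.13 yr.

26.1 yr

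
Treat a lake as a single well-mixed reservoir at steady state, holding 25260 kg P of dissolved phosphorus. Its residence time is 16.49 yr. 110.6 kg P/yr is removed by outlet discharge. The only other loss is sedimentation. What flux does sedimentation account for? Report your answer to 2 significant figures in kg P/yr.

Total removal F = M/τ = 25260 / 16.49 = 1532 kg P/yr.
Sedimentation = F − (110.6) = 1532 − 110.6 = 1421 kg P/yr.

1400 kg P/yr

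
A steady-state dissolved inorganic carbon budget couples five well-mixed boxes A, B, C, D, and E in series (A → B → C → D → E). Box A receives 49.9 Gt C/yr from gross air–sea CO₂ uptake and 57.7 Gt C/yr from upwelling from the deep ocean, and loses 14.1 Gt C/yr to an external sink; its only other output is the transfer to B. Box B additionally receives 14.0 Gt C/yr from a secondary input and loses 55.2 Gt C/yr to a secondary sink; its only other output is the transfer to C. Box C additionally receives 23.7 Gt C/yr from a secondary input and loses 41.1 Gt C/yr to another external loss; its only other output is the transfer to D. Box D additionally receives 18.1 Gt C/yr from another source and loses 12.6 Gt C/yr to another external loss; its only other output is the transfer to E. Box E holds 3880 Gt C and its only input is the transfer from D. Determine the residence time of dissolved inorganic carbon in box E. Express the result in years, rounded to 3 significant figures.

Box A: F(A→B) = (49.9 + 57.7) − 14.1 = 93.500 Gt C/yr.
Box B: F(B→C) = (93.500 + 14.0) − 55.2 = 52.300 Gt C/yr.
Box C: F(C→D) = (52.300 + 23.7) − 41.1 = 34.900 Gt C/yr.
Box D: F(D→E) = (34.900 + 18.1) − 12.6 = 40.400 Gt C/yr.
Box E throughput = its input = 40.400 Gt C/yr; τ = 3880 / 40.400 = 96.04 yr.

96.0 yr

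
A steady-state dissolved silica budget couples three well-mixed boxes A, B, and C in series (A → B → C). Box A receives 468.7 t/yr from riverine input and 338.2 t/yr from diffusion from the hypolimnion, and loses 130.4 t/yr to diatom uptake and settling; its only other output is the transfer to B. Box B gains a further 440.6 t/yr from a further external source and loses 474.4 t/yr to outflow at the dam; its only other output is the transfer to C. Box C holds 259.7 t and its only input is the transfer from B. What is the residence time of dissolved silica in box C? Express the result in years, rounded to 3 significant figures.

Box A: F(A→B) = (468.7 + 338.2) − 130.4 = 676.50 t/yr.
Box B: F(B→C) = (676.50 + 440.6) − 474.4 = 642.70 t/yr.
Box C throughput = its input = 642.70 t/yr; τ = 259.7 / 642.70 = 0.4041 yr.

0.404 yr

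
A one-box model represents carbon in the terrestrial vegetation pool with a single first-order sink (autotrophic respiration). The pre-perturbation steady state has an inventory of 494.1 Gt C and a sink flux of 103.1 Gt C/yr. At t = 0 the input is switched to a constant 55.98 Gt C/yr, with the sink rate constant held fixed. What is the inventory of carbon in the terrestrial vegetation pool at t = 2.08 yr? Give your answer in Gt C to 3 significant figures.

Residence time τ = M₀/F₀ = 4.792 yr. The eventual steady state is M_∞ = M₀·(F₁/F₀) = 494.1 × 55.98/103.1 = 268.28 Gt C.
The anomaly ΔM(t) = M(t) − M_∞ decays as ΔM₀·e^(−t/τ) with ΔM₀ = 494.1 − 268.28 = 225.8 Gt C.
At t = 2.08 yr, e^(−t/τ) = e^(−0.4340) = 0.6479, so ΔM = 146.3 Gt C and M = 268.28 + 146.3 = 414.59 Gt C.

415 Gt C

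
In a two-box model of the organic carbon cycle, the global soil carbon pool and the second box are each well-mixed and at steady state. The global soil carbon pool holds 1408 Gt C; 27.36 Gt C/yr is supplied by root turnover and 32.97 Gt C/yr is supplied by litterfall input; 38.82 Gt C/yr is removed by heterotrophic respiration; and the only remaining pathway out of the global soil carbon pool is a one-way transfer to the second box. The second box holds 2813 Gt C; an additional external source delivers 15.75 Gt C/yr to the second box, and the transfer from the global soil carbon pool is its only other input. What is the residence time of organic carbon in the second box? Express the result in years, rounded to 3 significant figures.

75.5 yr

Balance the global soil carbon pool: ΣF_in = 27.36 + 32.97 = 60.330 Gt C/yr.
Transfer to the second box = ΣF_in − (38.82) = 21.510 Gt C/yr.
Total input to the second box = 21.510 + 15.75 = 37.260 Gt C/yr; at steady state this equals its total output.
τ = M / F = 2813 / 37.260 = 75.50 yr.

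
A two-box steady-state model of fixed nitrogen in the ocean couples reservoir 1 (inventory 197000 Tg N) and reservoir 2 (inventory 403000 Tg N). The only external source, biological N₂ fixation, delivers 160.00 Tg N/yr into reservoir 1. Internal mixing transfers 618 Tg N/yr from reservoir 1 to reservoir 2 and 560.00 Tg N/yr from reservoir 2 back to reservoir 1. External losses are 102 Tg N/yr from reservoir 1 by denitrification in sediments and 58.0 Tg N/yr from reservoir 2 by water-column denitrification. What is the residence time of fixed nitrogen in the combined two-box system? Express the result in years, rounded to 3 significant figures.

For the system as a whole, the A↔B exchange is internal and contributes nothing to the throughput; only the external sinks remove mass.
M_total = 197000 + 403000 = 600000 Tg N.
ΣF_external_out = 102 + 58.0 = 160.00 Tg N/yr.
τ = M_total / ΣF_ext = 600000 / 160.00 = 3750 yr.

3750 yr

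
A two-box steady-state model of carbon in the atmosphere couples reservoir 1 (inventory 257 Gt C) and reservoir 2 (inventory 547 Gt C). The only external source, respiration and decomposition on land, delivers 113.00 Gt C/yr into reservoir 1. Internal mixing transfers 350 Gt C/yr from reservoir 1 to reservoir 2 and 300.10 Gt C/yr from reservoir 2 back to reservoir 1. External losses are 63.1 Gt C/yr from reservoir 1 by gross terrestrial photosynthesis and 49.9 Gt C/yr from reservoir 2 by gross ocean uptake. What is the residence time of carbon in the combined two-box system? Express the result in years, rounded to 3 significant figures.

7.12 yr

Treat the two boxes together as one reservoir: the mixing fluxes between them are internal recycling, so τ = ΣM / Σ(external losses).
M_total = 257 + 547 = 804.00 Gt C.
ΣF_external_out = 63.1 + 49.9 = 113.00 Gt C/yr.
τ = M_total / ΣF_ext = 804.00 / 113.00 = 7.115 yr.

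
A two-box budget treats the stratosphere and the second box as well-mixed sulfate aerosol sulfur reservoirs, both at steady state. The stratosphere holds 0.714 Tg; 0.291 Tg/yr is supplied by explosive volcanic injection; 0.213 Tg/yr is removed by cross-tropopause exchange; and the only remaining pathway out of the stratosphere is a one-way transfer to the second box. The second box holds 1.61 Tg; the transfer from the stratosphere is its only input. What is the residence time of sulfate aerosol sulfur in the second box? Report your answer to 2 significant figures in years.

21 yr

Balance the stratosphere: ΣF_in = 0.29100 Tg/yr.
Transfer to the second box = ΣF_in − (0.213) = 0.078000 Tg/yr.
At steady state the output of the second box equals its input, 0.078000 Tg/yr.
τ = M / F = 1.61 / 0.078000 = 20.64 yr.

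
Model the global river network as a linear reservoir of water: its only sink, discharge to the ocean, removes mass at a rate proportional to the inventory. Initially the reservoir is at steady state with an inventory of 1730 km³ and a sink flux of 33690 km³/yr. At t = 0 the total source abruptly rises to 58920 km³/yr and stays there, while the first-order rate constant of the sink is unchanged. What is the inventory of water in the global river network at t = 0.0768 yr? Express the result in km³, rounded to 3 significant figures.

2740 km³

The sink rate constant is k = F₀/M₀ = 33690/1730 = 19.47 yr⁻¹.
Solving dM/dt = F₁ − kM with M(0) = M₀ gives M(t) = F₁/k + (M₀ − F₁/k)·e^(−kt).
F₁/k = 58920/19.47 = 3025.6 km³; kt = 19.47 × 0.0768 = 1.496, e^(−kt) = 0.2241.
M(0.0768) = 3025.6 + (1730 − 3025.6) × 0.2241 = 3025.6 − 290.4 = 2735.2 km³.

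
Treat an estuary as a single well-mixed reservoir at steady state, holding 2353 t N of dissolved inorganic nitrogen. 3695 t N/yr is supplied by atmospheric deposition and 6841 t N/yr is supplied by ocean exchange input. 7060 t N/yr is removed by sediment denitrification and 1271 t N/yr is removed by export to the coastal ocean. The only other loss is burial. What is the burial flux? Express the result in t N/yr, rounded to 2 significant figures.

2200 t N/yr

At steady state ΣF_in = ΣF_out.
ΣF_in = 3695 + 6841 = 10536 t N/yr.
Burial flux = ΣF_in − (7060 + 1271) = 10536 − 8331 = 2205 t N/yr.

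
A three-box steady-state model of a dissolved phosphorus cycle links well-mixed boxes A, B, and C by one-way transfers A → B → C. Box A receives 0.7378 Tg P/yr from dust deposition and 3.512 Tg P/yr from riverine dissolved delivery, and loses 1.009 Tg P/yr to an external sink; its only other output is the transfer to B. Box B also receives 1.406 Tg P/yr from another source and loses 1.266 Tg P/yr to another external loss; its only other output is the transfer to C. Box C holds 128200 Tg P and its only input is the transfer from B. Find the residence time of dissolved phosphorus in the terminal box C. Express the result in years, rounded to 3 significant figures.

37900 yr

Box A: F(A→B) = (0.7378 + 3.512) − 1.009 = 3.2408 Tg P/yr.
Box B: F(B→C) = (3.2408 + 1.406) − 1.266 = 3.3808 Tg P/yr.
Box C throughput = its input = 3.3808 Tg P/yr; τ = 128200 / 3.3808 = 37920 yr.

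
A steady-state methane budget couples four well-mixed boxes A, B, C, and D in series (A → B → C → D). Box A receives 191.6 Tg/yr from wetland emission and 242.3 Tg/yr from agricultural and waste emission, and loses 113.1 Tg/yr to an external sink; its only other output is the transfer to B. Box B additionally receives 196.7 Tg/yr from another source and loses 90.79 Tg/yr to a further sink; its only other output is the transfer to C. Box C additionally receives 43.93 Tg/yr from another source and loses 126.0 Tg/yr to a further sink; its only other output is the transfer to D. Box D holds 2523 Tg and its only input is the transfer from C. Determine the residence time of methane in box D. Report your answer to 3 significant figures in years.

Box A: F(A→B) = (191.6 + 242.3) − 113.1 = 320.80 Tg/yr.
Box B: F(B→C) = (320.80 + 196.7) − 90.79 = 426.71 Tg/yr.
Box C: F(C→D) = (426.71 + 43.93) − 126.0 = 344.64 Tg/yr.
Box D throughput = its input = 344.64 Tg/yr; τ = 2523 / 344.64 = 7.321 yr.

7.32 yr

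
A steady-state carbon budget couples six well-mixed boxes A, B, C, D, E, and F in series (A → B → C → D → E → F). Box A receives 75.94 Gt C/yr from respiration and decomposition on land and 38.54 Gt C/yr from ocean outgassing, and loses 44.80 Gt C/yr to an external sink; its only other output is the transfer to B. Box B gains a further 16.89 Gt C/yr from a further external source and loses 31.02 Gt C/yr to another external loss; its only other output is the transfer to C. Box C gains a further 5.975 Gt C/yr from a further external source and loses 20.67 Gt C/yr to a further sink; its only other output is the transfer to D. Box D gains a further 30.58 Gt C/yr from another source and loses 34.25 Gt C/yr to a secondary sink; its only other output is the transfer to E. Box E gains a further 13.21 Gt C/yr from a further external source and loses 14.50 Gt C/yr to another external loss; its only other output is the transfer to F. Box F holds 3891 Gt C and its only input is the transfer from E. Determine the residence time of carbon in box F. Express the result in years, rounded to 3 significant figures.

Box A: F(A→B) = (75.94 + 38.54) − 44.80 = 69.680 Gt C/yr.
Box B: F(B→C) = (69.680 + 16.89) − 31.02 = 55.550 Gt C/yr.
Box C: F(C→D) = (55.550 + 5.975) − 20.67 = 40.855 Gt C/yr.
Box D: F(D→E) = (40.855 + 30.58) − 34.25 = 37.185 Gt C/yr.
Box E: F(E→F) = (37.185 + 13.21) − 14.50 = 35.895 Gt C/yr.
Box F throughput = its input = 35.895 Gt C/yr; τ = 3891 / 35.895 = 108.4 yr.

108 yr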